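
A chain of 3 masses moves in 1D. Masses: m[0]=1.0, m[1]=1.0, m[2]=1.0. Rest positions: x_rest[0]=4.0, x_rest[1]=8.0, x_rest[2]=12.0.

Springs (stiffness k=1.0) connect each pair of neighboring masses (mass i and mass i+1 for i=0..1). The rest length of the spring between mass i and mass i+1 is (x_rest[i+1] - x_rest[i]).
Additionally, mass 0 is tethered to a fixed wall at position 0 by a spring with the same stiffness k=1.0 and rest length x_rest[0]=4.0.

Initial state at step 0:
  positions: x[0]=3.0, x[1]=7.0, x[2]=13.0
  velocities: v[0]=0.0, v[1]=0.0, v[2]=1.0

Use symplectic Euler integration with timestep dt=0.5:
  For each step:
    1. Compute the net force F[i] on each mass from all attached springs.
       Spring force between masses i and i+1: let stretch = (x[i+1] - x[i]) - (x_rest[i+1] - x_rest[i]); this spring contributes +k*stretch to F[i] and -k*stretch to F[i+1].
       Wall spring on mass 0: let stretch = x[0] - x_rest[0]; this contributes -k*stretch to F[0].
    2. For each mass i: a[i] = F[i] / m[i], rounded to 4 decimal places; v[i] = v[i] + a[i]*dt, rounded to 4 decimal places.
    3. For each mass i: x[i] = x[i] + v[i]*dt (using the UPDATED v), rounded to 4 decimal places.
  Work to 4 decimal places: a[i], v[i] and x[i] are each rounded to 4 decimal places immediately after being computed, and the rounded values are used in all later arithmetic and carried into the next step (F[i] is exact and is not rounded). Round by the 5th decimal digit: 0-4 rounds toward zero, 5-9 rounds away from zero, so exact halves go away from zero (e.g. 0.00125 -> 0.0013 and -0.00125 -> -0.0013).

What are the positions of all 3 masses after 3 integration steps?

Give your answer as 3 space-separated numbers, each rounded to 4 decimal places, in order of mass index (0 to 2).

Answer: 4.4532 9.0625 12.1719

Derivation:
Step 0: x=[3.0000 7.0000 13.0000] v=[0.0000 0.0000 1.0000]
Step 1: x=[3.2500 7.5000 13.0000] v=[0.5000 1.0000 0.0000]
Step 2: x=[3.7500 8.3125 12.6250] v=[1.0000 1.6250 -0.7500]
Step 3: x=[4.4532 9.0625 12.1719] v=[1.4063 1.5000 -0.9063]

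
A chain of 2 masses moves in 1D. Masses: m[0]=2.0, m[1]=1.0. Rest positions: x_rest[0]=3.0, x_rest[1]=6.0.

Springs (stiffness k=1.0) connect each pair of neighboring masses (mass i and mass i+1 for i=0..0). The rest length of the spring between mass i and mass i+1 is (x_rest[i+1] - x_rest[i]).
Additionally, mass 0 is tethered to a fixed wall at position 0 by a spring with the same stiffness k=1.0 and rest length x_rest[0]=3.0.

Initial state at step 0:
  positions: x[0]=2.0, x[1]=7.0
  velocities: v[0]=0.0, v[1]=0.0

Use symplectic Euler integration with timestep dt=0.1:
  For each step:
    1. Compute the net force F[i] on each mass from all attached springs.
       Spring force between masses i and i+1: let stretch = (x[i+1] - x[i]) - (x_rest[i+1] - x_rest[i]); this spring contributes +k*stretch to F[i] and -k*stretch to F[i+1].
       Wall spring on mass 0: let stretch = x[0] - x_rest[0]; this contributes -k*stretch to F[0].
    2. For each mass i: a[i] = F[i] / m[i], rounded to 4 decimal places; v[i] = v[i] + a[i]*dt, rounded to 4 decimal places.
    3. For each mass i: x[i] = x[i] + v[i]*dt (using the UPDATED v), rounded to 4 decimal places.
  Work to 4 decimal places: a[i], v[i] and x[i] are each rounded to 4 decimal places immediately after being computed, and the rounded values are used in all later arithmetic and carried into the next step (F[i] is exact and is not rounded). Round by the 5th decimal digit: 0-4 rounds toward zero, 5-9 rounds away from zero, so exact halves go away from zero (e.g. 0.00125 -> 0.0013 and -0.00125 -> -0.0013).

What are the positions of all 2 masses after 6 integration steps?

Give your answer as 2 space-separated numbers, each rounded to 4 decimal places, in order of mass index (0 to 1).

Step 0: x=[2.0000 7.0000] v=[0.0000 0.0000]
Step 1: x=[2.0150 6.9800] v=[0.1500 -0.2000]
Step 2: x=[2.0448 6.9404] v=[0.2975 -0.3965]
Step 3: x=[2.0888 6.8818] v=[0.4400 -0.5861]
Step 4: x=[2.1463 6.8053] v=[0.5752 -0.7654]
Step 5: x=[2.2164 6.7122] v=[0.7008 -0.9313]
Step 6: x=[2.2979 6.6041] v=[0.8148 -1.0809]

Answer: 2.2979 6.6041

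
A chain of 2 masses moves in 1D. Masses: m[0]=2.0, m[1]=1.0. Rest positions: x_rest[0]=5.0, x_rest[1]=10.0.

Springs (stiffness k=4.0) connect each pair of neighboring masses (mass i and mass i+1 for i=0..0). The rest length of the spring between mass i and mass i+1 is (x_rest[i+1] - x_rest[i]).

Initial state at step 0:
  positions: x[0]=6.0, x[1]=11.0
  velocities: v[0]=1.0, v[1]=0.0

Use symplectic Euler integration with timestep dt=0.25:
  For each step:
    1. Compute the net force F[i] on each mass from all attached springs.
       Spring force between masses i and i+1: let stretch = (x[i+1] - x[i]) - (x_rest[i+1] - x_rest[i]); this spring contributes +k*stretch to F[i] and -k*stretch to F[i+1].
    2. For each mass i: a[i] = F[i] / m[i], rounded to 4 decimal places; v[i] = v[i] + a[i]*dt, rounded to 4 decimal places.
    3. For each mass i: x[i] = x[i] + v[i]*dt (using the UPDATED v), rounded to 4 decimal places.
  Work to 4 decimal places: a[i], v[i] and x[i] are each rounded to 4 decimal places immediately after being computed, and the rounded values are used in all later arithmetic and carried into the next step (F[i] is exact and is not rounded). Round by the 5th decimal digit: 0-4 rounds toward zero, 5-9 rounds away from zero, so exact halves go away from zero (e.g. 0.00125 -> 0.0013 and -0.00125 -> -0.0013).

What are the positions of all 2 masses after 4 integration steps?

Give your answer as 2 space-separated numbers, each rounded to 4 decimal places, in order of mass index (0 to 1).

Step 0: x=[6.0000 11.0000] v=[1.0000 0.0000]
Step 1: x=[6.2500 11.0000] v=[1.0000 0.0000]
Step 2: x=[6.4688 11.0625] v=[0.8750 0.2500]
Step 3: x=[6.6368 11.2266] v=[0.6719 0.6563]
Step 4: x=[6.7535 11.4932] v=[0.4668 1.0665]

Answer: 6.7535 11.4932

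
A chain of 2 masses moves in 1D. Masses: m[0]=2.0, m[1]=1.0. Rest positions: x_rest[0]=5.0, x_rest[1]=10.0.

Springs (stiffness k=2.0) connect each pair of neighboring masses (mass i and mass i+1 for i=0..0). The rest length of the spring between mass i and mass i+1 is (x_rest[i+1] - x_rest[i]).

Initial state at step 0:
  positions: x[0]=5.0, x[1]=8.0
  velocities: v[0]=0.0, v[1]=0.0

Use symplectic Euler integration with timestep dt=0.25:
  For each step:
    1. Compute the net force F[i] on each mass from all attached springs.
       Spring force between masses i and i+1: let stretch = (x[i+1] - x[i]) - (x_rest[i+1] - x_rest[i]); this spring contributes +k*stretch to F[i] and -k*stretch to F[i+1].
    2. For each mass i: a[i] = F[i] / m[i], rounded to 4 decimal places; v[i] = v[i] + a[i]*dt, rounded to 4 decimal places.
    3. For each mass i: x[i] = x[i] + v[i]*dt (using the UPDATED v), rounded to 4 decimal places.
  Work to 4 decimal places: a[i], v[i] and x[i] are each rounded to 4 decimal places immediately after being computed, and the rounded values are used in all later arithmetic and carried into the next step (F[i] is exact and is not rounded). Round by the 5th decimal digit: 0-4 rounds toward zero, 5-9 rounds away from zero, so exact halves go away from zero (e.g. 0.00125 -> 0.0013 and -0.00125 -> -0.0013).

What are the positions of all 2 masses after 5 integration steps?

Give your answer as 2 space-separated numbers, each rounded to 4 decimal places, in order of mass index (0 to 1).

Step 0: x=[5.0000 8.0000] v=[0.0000 0.0000]
Step 1: x=[4.8750 8.2500] v=[-0.5000 1.0000]
Step 2: x=[4.6484 8.7031] v=[-0.9063 1.8125]
Step 3: x=[4.3628 9.2744] v=[-1.1426 2.2852]
Step 4: x=[4.0716 9.8568] v=[-1.1647 2.3294]
Step 5: x=[3.8295 10.3410] v=[-0.9684 1.9368]

Answer: 3.8295 10.3410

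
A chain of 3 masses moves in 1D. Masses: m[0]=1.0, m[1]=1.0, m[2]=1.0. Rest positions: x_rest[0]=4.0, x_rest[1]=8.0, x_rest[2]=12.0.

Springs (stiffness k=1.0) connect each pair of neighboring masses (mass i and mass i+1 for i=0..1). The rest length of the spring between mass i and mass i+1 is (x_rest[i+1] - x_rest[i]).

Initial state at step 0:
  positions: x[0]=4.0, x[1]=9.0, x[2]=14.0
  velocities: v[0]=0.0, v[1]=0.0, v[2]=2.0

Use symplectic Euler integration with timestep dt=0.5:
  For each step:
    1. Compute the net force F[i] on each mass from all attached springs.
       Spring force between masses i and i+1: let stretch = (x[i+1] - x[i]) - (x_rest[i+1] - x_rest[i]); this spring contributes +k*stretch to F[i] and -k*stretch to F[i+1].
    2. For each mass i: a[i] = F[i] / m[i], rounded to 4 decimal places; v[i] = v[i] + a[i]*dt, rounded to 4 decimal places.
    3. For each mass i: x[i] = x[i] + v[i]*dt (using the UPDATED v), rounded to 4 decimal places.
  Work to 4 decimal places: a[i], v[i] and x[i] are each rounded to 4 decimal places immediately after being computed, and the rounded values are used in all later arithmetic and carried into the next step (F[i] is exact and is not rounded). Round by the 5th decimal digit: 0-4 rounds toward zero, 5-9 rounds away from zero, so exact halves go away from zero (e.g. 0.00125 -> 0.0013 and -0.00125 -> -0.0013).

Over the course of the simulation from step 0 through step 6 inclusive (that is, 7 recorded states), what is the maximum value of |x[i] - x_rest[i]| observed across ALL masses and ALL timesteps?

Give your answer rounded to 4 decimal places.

Step 0: x=[4.0000 9.0000 14.0000] v=[0.0000 0.0000 2.0000]
Step 1: x=[4.2500 9.0000 14.7500] v=[0.5000 0.0000 1.5000]
Step 2: x=[4.6875 9.2500 15.0625] v=[0.8750 0.5000 0.6250]
Step 3: x=[5.2657 9.8125 14.9219] v=[1.1563 1.1250 -0.2813]
Step 4: x=[5.9806 10.5157 14.5039] v=[1.4297 1.4063 -0.8360]
Step 5: x=[6.8293 11.0822 14.0889] v=[1.6973 1.1329 -0.8301]
Step 6: x=[7.7412 11.3371 13.9222] v=[1.8238 0.5098 -0.3335]
Max displacement = 3.7412

Answer: 3.7412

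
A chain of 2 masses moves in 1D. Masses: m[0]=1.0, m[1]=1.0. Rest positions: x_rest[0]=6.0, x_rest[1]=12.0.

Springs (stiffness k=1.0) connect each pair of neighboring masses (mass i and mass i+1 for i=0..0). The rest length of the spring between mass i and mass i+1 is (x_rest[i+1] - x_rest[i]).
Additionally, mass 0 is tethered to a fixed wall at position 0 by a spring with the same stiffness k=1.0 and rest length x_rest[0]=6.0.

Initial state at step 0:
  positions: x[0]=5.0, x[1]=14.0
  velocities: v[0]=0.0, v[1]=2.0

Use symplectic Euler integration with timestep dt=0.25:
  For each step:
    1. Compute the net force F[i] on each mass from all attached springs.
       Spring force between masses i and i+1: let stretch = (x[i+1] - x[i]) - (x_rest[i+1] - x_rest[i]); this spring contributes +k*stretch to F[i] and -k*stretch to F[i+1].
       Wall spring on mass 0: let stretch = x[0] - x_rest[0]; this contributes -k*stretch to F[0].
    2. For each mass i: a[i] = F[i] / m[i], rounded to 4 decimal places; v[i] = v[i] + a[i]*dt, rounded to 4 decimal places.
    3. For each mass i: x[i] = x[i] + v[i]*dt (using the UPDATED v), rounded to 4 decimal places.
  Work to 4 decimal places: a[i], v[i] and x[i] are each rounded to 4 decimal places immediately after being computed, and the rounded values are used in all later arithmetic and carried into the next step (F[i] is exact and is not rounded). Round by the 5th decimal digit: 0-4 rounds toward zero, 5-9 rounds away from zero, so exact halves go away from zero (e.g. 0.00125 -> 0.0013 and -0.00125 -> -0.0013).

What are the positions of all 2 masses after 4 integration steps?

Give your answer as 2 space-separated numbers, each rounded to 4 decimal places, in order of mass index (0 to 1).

Step 0: x=[5.0000 14.0000] v=[0.0000 2.0000]
Step 1: x=[5.2500 14.3125] v=[1.0000 1.2500]
Step 2: x=[5.7383 14.4336] v=[1.9531 0.4844]
Step 3: x=[6.4114 14.3863] v=[2.6924 -0.1894]
Step 4: x=[7.1822 14.2155] v=[3.0833 -0.6831]

Answer: 7.1822 14.2155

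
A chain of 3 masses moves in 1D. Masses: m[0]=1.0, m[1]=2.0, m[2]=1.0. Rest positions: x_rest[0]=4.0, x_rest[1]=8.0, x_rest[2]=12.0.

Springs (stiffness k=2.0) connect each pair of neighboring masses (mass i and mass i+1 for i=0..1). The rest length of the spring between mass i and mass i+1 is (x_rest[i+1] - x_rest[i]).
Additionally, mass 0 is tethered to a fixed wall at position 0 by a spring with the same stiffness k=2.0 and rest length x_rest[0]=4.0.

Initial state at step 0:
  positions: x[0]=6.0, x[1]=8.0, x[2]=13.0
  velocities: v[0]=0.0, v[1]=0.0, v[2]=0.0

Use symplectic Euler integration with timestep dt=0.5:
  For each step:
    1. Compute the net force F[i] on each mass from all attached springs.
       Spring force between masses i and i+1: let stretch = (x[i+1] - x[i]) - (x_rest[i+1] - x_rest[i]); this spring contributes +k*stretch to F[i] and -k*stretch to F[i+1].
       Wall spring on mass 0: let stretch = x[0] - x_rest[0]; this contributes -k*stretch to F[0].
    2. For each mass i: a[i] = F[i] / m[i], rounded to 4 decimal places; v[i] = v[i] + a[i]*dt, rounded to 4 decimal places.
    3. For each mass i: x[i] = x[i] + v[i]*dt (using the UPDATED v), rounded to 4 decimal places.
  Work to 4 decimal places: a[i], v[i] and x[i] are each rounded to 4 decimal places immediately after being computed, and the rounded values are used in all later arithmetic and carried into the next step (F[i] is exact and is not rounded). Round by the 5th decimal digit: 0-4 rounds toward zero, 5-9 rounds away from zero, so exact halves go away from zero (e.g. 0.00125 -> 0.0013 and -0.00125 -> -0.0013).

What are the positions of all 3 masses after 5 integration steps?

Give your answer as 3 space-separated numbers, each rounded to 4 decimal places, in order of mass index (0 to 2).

Answer: 5.8516 7.2344 12.6172

Derivation:
Step 0: x=[6.0000 8.0000 13.0000] v=[0.0000 0.0000 0.0000]
Step 1: x=[4.0000 8.7500 12.5000] v=[-4.0000 1.5000 -1.0000]
Step 2: x=[2.3750 9.2500 12.1250] v=[-3.2500 1.0000 -0.7500]
Step 3: x=[3.0000 8.7500 12.3125] v=[1.2500 -1.0000 0.3750]
Step 4: x=[5.0000 7.7031 12.7188] v=[4.0000 -2.0938 0.8125]
Step 5: x=[5.8516 7.2344 12.6172] v=[1.7031 -0.9375 -0.2032]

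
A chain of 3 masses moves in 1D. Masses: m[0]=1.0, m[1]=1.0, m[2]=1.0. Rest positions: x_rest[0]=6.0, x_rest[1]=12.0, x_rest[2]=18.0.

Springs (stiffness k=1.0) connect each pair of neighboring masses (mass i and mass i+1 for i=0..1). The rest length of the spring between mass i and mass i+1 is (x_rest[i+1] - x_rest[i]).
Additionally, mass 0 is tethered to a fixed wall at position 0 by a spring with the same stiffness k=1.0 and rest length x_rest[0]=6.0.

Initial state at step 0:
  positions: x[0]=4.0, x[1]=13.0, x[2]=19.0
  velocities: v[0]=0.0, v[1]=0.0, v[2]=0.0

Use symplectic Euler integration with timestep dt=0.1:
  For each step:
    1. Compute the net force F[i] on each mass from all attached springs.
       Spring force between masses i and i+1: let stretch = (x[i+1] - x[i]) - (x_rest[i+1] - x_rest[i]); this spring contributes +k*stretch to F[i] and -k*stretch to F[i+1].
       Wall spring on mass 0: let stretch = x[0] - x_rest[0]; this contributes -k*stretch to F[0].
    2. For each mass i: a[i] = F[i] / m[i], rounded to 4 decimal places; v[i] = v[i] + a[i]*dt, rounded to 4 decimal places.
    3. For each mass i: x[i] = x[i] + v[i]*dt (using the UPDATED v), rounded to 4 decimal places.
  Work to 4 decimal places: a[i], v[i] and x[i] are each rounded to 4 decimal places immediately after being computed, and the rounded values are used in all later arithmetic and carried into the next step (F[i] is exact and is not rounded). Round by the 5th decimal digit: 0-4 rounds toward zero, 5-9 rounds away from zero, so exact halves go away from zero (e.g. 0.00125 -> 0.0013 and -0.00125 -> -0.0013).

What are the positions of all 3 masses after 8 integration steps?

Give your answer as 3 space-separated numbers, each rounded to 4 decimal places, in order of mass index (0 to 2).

Answer: 5.5437 12.1341 18.9433

Derivation:
Step 0: x=[4.0000 13.0000 19.0000] v=[0.0000 0.0000 0.0000]
Step 1: x=[4.0500 12.9700 19.0000] v=[0.5000 -0.3000 0.0000]
Step 2: x=[4.1487 12.9111 18.9997] v=[0.9870 -0.5890 -0.0030]
Step 3: x=[4.2935 12.8255 18.9985] v=[1.4484 -0.8564 -0.0119]
Step 4: x=[4.4807 12.7163 18.9956] v=[1.8723 -1.0923 -0.0292]
Step 5: x=[4.7055 12.5875 18.9899] v=[2.2478 -1.2879 -0.0571]
Step 6: x=[4.9621 12.4439 18.9802] v=[2.5655 -1.4359 -0.0973]
Step 7: x=[5.2439 12.2909 18.9651] v=[2.8175 -1.5305 -0.1509]
Step 8: x=[5.5437 12.1341 18.9433] v=[2.9978 -1.5678 -0.2183]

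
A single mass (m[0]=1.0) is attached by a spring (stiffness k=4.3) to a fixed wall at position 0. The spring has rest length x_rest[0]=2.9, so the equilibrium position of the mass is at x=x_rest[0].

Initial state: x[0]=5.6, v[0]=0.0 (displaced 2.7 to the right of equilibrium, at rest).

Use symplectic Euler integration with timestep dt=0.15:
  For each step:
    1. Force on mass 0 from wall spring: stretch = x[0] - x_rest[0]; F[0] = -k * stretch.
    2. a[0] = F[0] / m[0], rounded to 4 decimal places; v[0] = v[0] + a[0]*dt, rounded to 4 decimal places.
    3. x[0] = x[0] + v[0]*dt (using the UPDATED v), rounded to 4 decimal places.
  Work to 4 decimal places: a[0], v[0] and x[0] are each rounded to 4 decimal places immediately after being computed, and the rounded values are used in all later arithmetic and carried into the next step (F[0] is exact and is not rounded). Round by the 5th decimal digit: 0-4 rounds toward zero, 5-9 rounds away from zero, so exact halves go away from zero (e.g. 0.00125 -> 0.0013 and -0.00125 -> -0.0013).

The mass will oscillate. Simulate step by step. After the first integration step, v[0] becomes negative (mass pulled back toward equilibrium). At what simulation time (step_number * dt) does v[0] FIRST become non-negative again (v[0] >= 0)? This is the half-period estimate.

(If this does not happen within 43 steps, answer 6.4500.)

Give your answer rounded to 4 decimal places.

Step 0: x=[5.6000] v=[0.0000]
Step 1: x=[5.3388] v=[-1.7415]
Step 2: x=[4.8416] v=[-3.3145]
Step 3: x=[4.1566] v=[-4.5668]
Step 4: x=[3.3500] v=[-5.3773]
Step 5: x=[2.4999] v=[-5.6676]
Step 6: x=[1.6885] v=[-5.4095]
Step 7: x=[0.9943] v=[-4.6281]
Step 8: x=[0.4845] v=[-3.3989]
Step 9: x=[0.2084] v=[-1.8409]
Step 10: x=[0.1927] v=[-0.1048]
Step 11: x=[0.4389] v=[1.6414]
First v>=0 after going negative at step 11, time=1.6500

Answer: 1.6500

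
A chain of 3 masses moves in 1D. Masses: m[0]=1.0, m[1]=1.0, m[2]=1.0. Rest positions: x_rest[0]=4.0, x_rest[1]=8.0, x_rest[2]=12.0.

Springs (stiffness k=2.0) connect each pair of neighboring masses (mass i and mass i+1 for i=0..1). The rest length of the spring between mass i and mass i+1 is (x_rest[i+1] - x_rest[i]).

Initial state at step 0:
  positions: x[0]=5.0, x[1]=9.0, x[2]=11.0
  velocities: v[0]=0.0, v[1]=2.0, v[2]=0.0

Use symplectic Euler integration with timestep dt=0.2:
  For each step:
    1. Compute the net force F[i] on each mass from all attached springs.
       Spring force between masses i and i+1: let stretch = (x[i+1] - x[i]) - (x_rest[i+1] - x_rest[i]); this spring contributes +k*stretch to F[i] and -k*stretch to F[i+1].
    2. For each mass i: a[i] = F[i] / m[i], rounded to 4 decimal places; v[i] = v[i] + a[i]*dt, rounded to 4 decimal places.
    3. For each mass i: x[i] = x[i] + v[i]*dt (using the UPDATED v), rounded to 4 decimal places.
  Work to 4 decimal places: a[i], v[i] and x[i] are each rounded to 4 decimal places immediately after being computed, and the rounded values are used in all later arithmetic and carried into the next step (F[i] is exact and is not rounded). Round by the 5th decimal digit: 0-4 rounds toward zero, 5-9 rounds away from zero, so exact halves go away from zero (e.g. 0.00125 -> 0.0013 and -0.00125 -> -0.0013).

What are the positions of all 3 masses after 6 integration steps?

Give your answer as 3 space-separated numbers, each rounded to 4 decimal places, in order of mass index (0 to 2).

Step 0: x=[5.0000 9.0000 11.0000] v=[0.0000 2.0000 0.0000]
Step 1: x=[5.0000 9.2400 11.1600] v=[0.0000 1.2000 0.8000]
Step 2: x=[5.0192 9.2944 11.4864] v=[0.0960 0.2720 1.6320]
Step 3: x=[5.0604 9.1821 11.9574] v=[0.2061 -0.5613 2.3552]
Step 4: x=[5.1114 8.9621 12.5264] v=[0.2548 -1.0999 2.8451]
Step 5: x=[5.1504 8.7192 13.1303] v=[0.1951 -1.2145 3.0194]
Step 6: x=[5.1549 8.5437 13.7013] v=[0.0226 -0.8776 2.8550]

Answer: 5.1549 8.5437 13.7013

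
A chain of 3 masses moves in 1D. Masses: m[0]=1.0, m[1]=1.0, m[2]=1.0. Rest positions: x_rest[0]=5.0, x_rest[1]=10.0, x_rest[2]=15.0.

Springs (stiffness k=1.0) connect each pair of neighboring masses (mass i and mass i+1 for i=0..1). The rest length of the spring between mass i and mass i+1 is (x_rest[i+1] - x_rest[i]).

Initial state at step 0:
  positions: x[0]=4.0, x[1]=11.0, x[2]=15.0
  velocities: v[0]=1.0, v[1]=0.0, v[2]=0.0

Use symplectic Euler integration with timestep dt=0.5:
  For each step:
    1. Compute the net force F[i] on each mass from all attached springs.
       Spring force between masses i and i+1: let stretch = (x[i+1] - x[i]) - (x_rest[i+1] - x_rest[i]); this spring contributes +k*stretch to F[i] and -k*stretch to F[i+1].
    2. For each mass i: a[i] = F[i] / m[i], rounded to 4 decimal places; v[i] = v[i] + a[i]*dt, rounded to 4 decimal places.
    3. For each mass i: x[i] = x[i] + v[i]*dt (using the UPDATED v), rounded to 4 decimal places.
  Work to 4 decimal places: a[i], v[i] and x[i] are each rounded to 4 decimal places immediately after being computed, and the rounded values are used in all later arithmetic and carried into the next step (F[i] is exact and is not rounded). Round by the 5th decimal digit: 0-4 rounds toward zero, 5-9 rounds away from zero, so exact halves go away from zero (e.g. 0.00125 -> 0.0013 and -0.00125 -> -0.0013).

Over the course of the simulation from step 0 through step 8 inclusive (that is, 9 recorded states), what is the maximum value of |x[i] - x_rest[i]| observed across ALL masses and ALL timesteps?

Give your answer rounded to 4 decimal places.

Answer: 2.1761

Derivation:
Step 0: x=[4.0000 11.0000 15.0000] v=[1.0000 0.0000 0.0000]
Step 1: x=[5.0000 10.2500 15.2500] v=[2.0000 -1.5000 0.5000]
Step 2: x=[6.0625 9.4375 15.5000] v=[2.1250 -1.6250 0.5000]
Step 3: x=[6.7188 9.2969 15.4844] v=[1.3125 -0.2813 -0.0313]
Step 4: x=[6.7696 10.0586 15.1719] v=[0.1016 1.5234 -0.6251]
Step 5: x=[6.3927 11.2764 14.8310] v=[-0.7539 2.4356 -0.6818]
Step 6: x=[5.9867 12.1620 14.8515] v=[-0.8121 1.7711 0.0409]
Step 7: x=[5.8745 12.1761 15.4496] v=[-0.2245 0.0282 1.1962]
Step 8: x=[6.0877 11.4332 16.4794] v=[0.4263 -1.4859 2.0595]
Max displacement = 2.1761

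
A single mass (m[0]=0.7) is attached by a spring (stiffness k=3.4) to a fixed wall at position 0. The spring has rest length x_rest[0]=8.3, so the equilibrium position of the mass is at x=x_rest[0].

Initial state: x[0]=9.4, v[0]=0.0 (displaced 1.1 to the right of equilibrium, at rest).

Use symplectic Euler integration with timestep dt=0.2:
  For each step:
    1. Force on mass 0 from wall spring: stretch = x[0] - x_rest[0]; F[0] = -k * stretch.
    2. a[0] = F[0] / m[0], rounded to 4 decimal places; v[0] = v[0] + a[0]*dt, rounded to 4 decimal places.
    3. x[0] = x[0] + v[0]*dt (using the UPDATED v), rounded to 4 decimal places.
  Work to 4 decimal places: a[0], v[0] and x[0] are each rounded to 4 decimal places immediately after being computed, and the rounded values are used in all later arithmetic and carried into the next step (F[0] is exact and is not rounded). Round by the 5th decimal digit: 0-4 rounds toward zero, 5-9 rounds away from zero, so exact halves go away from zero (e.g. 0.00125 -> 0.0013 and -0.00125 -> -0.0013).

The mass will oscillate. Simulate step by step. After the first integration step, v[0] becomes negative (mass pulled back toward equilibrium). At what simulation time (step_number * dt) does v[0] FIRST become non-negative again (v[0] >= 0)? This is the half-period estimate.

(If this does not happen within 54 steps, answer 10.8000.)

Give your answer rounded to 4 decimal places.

Step 0: x=[9.4000] v=[0.0000]
Step 1: x=[9.1863] v=[-1.0686]
Step 2: x=[8.8004] v=[-1.9296]
Step 3: x=[8.3173] v=[-2.4157]
Step 4: x=[7.8308] v=[-2.4325]
Step 5: x=[7.4355] v=[-1.9767]
Step 6: x=[7.2081] v=[-1.1369]
Step 7: x=[7.1929] v=[-0.0762]
Step 8: x=[7.3928] v=[0.9993]
First v>=0 after going negative at step 8, time=1.6000

Answer: 1.6000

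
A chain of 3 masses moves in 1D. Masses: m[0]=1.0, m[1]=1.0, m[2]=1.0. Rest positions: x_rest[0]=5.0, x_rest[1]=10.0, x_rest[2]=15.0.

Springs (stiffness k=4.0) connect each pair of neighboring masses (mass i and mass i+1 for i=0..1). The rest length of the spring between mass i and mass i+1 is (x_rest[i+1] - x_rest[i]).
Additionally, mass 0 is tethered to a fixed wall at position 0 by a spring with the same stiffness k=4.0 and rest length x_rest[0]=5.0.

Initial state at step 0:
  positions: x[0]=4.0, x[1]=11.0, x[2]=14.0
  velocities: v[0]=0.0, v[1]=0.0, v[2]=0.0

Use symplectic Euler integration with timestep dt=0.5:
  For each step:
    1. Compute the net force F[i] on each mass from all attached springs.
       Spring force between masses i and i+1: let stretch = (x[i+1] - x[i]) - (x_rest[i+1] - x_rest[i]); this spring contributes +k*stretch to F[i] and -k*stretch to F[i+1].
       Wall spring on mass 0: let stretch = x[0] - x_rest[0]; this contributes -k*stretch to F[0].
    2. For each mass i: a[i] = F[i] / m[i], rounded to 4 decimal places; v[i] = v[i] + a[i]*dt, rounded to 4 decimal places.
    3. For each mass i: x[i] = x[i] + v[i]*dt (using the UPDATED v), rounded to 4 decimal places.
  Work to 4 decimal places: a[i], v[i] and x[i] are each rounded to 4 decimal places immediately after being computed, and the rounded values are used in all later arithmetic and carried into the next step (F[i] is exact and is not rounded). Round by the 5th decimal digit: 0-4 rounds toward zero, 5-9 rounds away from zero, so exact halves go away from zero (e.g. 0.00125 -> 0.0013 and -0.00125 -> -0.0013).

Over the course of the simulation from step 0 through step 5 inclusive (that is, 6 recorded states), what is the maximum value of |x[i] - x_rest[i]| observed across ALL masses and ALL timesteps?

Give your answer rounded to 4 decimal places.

Step 0: x=[4.0000 11.0000 14.0000] v=[0.0000 0.0000 0.0000]
Step 1: x=[7.0000 7.0000 16.0000] v=[6.0000 -8.0000 4.0000]
Step 2: x=[3.0000 12.0000 14.0000] v=[-8.0000 10.0000 -4.0000]
Step 3: x=[5.0000 10.0000 15.0000] v=[4.0000 -4.0000 2.0000]
Step 4: x=[7.0000 8.0000 16.0000] v=[4.0000 -4.0000 2.0000]
Step 5: x=[3.0000 13.0000 14.0000] v=[-8.0000 10.0000 -4.0000]
Max displacement = 3.0000

Answer: 3.0000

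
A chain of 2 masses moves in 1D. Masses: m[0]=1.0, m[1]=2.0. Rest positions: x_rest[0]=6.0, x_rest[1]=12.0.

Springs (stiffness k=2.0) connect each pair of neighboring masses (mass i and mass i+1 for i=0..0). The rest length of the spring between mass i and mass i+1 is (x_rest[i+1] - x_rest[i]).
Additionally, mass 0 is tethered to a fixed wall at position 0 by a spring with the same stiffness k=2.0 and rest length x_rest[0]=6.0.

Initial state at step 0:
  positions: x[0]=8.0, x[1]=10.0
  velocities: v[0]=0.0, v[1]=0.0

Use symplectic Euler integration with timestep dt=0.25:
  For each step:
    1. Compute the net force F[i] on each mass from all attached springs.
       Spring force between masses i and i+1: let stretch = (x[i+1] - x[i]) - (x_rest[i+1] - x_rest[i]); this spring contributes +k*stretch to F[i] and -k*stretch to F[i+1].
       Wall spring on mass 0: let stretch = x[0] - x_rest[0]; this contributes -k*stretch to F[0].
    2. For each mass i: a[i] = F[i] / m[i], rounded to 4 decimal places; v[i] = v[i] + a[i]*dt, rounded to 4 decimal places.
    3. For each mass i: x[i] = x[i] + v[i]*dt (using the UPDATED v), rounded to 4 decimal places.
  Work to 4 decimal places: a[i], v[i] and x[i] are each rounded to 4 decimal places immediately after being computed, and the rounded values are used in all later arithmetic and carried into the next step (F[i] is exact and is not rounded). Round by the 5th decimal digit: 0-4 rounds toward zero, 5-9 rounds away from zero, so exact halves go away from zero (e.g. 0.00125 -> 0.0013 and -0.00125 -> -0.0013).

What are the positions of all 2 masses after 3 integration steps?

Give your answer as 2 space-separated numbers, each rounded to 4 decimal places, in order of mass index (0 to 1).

Step 0: x=[8.0000 10.0000] v=[0.0000 0.0000]
Step 1: x=[7.2500 10.2500] v=[-3.0000 1.0000]
Step 2: x=[5.9688 10.6875] v=[-5.1250 1.7500]
Step 3: x=[4.5313 11.2051] v=[-5.7501 2.0703]

Answer: 4.5313 11.2051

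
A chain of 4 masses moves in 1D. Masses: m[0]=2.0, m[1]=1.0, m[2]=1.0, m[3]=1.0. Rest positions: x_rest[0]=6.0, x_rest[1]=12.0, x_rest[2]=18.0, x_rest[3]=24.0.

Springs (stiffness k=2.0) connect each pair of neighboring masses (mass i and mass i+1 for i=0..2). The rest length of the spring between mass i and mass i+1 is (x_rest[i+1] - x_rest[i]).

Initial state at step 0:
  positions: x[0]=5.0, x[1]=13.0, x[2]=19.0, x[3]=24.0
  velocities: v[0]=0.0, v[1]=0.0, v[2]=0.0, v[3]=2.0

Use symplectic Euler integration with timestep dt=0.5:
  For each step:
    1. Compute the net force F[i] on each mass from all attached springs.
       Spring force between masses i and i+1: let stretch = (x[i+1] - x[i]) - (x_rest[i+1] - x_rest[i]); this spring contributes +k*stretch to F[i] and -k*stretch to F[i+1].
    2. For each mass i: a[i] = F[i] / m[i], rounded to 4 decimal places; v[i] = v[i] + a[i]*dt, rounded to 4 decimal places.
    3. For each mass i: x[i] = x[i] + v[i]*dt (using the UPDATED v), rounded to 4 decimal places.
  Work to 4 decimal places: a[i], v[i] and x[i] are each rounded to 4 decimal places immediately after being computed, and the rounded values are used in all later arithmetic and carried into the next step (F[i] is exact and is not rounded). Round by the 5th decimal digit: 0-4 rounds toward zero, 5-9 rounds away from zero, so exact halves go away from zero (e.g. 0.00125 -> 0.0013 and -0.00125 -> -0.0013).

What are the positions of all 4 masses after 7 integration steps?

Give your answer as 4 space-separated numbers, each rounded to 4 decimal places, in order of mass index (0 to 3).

Answer: 7.9318 13.7305 19.2614 24.1457

Derivation:
Step 0: x=[5.0000 13.0000 19.0000 24.0000] v=[0.0000 0.0000 0.0000 2.0000]
Step 1: x=[5.5000 12.0000 18.5000 25.5000] v=[1.0000 -2.0000 -1.0000 3.0000]
Step 2: x=[6.1250 11.0000 18.2500 26.5000] v=[1.2500 -2.0000 -0.5000 2.0000]
Step 3: x=[6.4688 11.1875 18.5000 26.3750] v=[0.6875 0.3750 0.5000 -0.2500]
Step 4: x=[6.4923 12.6719 19.0313 25.3125] v=[0.0469 2.9688 1.0625 -2.1250]
Step 5: x=[6.5607 14.2462 19.5235 24.1094] v=[0.1367 3.1486 0.9843 -2.4062]
Step 6: x=[7.0505 14.6164 19.6700 23.6134] v=[0.9795 0.7404 0.2929 -0.9921]
Step 7: x=[7.9318 13.7305 19.2614 24.1457] v=[1.7625 -1.7719 -0.8173 1.0645]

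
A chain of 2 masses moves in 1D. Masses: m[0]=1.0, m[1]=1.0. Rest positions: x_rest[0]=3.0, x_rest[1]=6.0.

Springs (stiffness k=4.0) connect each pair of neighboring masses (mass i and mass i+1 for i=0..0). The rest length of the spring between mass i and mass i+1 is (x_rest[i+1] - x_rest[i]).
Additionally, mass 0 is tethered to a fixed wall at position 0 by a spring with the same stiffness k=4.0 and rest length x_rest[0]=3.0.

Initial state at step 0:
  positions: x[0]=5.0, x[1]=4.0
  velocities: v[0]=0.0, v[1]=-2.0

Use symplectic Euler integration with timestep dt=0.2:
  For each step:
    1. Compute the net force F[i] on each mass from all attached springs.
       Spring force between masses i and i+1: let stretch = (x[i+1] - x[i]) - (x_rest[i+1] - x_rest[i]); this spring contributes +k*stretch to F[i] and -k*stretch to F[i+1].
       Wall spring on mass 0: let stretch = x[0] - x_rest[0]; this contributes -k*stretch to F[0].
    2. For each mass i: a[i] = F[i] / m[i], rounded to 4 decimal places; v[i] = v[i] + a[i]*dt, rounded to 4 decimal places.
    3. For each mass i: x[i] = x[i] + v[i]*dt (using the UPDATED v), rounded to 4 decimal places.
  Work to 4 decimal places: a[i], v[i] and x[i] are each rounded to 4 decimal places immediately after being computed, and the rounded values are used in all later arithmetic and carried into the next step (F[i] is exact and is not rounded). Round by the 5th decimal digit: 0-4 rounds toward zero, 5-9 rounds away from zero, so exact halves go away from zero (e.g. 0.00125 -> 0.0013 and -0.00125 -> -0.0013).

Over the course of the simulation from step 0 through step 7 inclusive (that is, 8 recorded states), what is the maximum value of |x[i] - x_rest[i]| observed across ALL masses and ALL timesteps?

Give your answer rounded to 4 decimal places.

Answer: 3.0569

Derivation:
Step 0: x=[5.0000 4.0000] v=[0.0000 -2.0000]
Step 1: x=[4.0400 4.2400] v=[-4.8000 1.2000]
Step 2: x=[2.4656 4.9280] v=[-7.8720 3.4400]
Step 3: x=[0.8907 5.7020] v=[-7.8746 3.8701]
Step 4: x=[-0.0569 6.1862] v=[-4.7381 2.4211]
Step 5: x=[0.0035 6.1515] v=[0.3019 -0.1734]
Step 6: x=[1.0470 5.6131] v=[5.2175 -2.6918]
Step 7: x=[2.6536 4.8242] v=[8.0328 -3.9447]
Max displacement = 3.0569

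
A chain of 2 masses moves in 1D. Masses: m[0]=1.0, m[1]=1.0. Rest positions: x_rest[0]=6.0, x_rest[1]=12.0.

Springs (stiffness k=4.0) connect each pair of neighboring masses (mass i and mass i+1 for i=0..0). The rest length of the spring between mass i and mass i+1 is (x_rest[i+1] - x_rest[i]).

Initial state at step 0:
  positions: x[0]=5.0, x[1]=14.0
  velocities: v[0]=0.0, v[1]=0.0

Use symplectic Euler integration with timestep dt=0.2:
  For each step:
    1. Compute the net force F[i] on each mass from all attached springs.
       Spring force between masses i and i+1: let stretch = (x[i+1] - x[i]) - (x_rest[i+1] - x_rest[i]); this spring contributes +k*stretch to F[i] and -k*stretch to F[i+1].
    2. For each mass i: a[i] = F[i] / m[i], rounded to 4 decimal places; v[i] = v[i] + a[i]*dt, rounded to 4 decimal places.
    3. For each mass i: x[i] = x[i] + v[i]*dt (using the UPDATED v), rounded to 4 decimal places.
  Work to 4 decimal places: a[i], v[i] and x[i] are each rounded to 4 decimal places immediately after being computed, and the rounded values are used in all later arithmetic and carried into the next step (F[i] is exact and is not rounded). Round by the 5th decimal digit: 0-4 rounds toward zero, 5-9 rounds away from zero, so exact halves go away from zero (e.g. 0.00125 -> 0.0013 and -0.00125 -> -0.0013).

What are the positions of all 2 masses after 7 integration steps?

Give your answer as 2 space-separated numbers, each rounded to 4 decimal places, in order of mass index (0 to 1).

Step 0: x=[5.0000 14.0000] v=[0.0000 0.0000]
Step 1: x=[5.4800 13.5200] v=[2.4000 -2.4000]
Step 2: x=[6.2864 12.7136] v=[4.0320 -4.0320]
Step 3: x=[7.1612 11.8388] v=[4.3738 -4.3738]
Step 4: x=[7.8244 11.1756] v=[3.3159 -3.3159]
Step 5: x=[8.0638 10.9362] v=[1.1969 -1.1969]
Step 6: x=[7.8028 11.1972] v=[-1.3052 1.3052]
Step 7: x=[7.1249 11.8751] v=[-3.3897 3.3897]

Answer: 7.1249 11.8751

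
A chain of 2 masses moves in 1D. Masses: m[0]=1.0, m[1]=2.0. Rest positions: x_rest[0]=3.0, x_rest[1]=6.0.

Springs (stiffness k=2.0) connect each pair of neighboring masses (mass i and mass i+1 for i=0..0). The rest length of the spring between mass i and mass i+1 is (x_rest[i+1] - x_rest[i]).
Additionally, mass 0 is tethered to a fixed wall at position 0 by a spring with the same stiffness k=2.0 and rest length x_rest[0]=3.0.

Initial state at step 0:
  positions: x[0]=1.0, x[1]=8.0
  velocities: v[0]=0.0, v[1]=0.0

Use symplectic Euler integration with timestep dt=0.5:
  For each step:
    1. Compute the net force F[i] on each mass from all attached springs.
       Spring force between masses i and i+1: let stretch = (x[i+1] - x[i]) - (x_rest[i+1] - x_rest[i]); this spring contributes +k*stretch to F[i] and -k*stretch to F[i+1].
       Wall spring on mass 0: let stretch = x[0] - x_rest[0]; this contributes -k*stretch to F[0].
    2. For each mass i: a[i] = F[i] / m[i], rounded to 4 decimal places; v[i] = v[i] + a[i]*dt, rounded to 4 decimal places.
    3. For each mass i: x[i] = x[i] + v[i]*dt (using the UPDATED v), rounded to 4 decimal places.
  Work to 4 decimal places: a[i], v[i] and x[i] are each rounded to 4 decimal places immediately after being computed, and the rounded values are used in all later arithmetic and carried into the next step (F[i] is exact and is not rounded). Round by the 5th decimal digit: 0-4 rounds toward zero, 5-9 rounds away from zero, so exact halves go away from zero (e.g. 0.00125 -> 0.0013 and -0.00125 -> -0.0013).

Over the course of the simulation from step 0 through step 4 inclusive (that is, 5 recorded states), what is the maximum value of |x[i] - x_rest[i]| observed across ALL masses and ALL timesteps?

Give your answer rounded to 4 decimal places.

Answer: 3.5000

Derivation:
Step 0: x=[1.0000 8.0000] v=[0.0000 0.0000]
Step 1: x=[4.0000 7.0000] v=[6.0000 -2.0000]
Step 2: x=[6.5000 6.0000] v=[5.0000 -2.0000]
Step 3: x=[5.5000 5.8750] v=[-2.0000 -0.2500]
Step 4: x=[1.9375 6.4063] v=[-7.1250 1.0625]
Max displacement = 3.5000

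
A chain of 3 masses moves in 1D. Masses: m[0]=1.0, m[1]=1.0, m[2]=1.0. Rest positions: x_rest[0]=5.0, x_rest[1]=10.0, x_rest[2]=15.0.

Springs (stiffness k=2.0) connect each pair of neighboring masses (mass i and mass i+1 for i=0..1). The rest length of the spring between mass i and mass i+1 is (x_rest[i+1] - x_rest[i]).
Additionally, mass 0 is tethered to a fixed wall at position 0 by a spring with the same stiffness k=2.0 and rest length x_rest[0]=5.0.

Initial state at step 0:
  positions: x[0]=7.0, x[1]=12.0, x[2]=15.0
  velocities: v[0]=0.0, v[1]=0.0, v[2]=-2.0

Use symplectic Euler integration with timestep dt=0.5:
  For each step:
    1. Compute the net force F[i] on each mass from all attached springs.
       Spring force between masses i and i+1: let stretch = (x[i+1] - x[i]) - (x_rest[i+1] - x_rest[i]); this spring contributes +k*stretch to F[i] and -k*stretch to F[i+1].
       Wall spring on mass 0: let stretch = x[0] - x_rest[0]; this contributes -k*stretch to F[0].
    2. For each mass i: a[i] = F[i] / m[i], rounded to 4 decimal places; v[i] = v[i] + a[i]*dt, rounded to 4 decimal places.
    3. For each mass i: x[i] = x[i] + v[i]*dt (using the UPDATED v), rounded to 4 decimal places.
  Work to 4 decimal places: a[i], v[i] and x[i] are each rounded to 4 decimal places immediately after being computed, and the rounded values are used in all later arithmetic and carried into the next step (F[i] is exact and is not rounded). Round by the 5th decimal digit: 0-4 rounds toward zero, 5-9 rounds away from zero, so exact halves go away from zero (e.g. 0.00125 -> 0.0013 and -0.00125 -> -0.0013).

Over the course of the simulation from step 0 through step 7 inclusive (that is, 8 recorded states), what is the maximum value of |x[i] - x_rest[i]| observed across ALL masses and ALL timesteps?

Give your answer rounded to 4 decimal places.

Step 0: x=[7.0000 12.0000 15.0000] v=[0.0000 0.0000 -2.0000]
Step 1: x=[6.0000 11.0000 15.0000] v=[-2.0000 -2.0000 0.0000]
Step 2: x=[4.5000 9.5000 15.5000] v=[-3.0000 -3.0000 1.0000]
Step 3: x=[3.2500 8.5000 15.5000] v=[-2.5000 -2.0000 0.0000]
Step 4: x=[3.0000 8.3750 14.5000] v=[-0.5000 -0.2500 -2.0000]
Step 5: x=[3.9375 8.6250 12.9375] v=[1.8750 0.5000 -3.1250]
Step 6: x=[5.2500 8.6875 11.7188] v=[2.6250 0.1250 -2.4375]
Step 7: x=[5.6563 8.5469 11.4844] v=[0.8125 -0.2812 -0.4688]
Max displacement = 3.5156

Answer: 3.5156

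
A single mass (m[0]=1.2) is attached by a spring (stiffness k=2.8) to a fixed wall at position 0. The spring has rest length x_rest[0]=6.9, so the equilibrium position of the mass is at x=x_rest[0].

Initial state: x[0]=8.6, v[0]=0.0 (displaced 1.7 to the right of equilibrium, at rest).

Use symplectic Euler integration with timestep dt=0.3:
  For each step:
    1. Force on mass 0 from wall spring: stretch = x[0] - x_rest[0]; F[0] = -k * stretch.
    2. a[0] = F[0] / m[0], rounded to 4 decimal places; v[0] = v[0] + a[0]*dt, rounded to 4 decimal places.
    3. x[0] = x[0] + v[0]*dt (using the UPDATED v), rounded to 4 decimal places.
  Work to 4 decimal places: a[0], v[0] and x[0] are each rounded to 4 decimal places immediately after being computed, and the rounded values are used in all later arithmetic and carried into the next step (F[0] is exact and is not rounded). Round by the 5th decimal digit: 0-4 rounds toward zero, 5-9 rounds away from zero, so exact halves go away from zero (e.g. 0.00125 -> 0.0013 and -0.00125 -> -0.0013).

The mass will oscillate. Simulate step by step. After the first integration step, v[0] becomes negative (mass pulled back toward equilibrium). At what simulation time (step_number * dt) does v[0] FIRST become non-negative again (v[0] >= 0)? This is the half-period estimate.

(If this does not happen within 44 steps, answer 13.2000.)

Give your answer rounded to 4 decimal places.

Step 0: x=[8.6000] v=[0.0000]
Step 1: x=[8.2430] v=[-1.1900]
Step 2: x=[7.6040] v=[-2.1301]
Step 3: x=[6.8171] v=[-2.6229]
Step 4: x=[6.0476] v=[-2.5649]
Step 5: x=[5.4571] v=[-1.9682]
Step 6: x=[5.1696] v=[-0.9582]
Step 7: x=[5.2455] v=[0.2531]
First v>=0 after going negative at step 7, time=2.1000

Answer: 2.1000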